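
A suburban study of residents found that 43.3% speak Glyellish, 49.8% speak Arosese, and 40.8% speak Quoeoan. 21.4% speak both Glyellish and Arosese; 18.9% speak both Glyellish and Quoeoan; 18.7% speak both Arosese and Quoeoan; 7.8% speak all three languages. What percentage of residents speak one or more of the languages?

82.7%

Using inclusion–exclusion:
P(at least one) = 43.3 + 49.8 + 40.8 − 21.4 − 18.9 − 18.7 + 7.8 = 82.7%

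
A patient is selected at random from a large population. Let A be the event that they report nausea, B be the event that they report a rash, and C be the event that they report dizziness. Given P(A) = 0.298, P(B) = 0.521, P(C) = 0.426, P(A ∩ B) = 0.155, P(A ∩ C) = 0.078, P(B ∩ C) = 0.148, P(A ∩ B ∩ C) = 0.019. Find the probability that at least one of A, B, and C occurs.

P(A ∪ B ∪ C) = 0.298 + 0.521 + 0.426 − 0.155 − 0.078 − 0.148 + 0.019 = 0.883

0.883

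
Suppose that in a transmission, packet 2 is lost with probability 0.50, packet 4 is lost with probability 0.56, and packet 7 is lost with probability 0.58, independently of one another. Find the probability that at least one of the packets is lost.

0.9076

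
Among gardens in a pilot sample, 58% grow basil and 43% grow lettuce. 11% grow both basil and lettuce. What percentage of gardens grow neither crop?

Apply inclusion-exclusion:
P(union) = 58 + 43 − 11 = 90%
P(none) = 100% − 90% = 10%

10%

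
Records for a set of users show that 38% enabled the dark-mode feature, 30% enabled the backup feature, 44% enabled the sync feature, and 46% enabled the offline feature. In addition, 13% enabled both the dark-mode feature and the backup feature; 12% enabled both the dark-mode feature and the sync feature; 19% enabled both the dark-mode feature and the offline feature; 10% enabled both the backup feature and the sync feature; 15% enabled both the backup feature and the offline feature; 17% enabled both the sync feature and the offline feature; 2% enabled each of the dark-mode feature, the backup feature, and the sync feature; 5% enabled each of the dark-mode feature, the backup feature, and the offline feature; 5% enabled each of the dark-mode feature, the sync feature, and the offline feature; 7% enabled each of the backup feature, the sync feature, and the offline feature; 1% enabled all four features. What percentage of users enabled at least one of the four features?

By inclusion-exclusion,
P(≥1) = 38 + 30 + 44 + 46 − 13 − 12 − 19 − 10 − 15 − 17 + 2 + 5 + 5 + 7 − 1 = 90%

90%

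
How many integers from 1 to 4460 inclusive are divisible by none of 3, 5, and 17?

2239

By inclusion-exclusion,
floor(4460/3) + floor(4460/5) + floor(4460/17) − floor(4460/15) − floor(4460/51) − floor(4460/85) + floor(4460/255) = 1486 + 892 + 262 − 297 − 87 − 52 + 17 = 2221
4460 − 2221 = 2239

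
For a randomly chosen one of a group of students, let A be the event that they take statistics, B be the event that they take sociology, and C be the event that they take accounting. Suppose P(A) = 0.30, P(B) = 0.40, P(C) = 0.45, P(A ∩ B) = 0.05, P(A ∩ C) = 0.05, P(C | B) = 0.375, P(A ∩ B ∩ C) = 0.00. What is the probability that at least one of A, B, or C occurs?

P(B ∩ C) = P(B)·P(C|B) = 0.40 × 0.375 = 0.15
Apply inclusion-exclusion:
P(A ∪ B ∪ C) = 0.30 + 0.40 + 0.45 − 0.05 − 0.05 − 0.15 + 0.00 = 0.90

0.90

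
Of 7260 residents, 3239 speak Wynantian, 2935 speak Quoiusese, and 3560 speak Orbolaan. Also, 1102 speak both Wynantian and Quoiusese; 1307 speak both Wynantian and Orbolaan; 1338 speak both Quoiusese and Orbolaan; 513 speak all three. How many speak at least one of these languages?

6500

By inclusion-exclusion,
N(≥1) = 3239 + 2935 + 3560 − 1102 − 1307 − 1338 + 513 = 6500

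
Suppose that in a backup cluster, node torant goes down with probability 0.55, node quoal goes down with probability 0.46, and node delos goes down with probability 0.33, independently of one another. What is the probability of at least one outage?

P(none) = (1 − 0.55) × (1 − 0.46) × (1 − 0.33) = 0.45 × 0.54 × 0.67 = 0.16281
P(at least one) = 1 − 0.16281 = 0.83719

0.83719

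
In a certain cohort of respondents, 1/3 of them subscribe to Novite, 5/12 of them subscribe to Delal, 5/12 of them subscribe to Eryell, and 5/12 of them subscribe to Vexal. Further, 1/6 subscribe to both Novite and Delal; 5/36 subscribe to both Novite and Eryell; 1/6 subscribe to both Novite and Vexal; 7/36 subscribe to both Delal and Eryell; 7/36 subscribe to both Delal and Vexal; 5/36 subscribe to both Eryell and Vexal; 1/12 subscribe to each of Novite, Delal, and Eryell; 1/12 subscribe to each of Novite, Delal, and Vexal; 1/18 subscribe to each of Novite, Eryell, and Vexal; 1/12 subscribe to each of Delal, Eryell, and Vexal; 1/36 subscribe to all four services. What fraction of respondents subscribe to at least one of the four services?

By inclusion–exclusion:
P(at least one) = 1/3 + 5/12 + 5/12 + 5/12 − 1/6 − 5/36 − 1/6 − 7/36 − 7/36 − 5/36 + 1/12 + 1/12 + 1/18 + 1/12 − 1/36 = 31/36

31/36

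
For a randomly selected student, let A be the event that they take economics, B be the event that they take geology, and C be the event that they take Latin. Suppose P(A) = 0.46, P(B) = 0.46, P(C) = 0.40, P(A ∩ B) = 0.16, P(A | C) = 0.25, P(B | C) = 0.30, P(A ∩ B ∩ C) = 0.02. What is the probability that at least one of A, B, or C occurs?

0.96

P(A ∩ C) = P(C)·P(A|C) = 0.40 × 0.25 = 0.10
P(B ∩ C) = P(C)·P(B|C) = 0.40 × 0.30 = 0.12
By inclusion-exclusion,
P(A ∪ B ∪ C) = 0.46 + 0.46 + 0.40 − 0.16 − 0.10 − 0.12 + 0.02 = 0.96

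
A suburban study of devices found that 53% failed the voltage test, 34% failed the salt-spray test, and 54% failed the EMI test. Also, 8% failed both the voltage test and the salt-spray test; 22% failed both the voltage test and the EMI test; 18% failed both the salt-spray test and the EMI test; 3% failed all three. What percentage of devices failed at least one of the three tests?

P(≥1) = 53 + 34 + 54 − 8 − 22 − 18 + 3 = 96%

96%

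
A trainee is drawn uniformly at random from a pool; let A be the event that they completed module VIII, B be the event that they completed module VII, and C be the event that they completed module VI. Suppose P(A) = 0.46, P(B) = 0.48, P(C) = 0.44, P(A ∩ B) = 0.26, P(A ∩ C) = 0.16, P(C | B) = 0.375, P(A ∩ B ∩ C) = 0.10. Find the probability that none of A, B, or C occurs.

0.12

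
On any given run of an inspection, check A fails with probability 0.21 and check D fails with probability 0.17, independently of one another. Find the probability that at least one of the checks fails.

Since the events are independent, P(none) is the product of the individual non-occurrence probabilities.
P(none) = (1 − 0.21) × (1 − 0.17) = 0.79 × 0.83 = 0.6557
P(at least one) = 1 − 0.6557 = 0.3443

0.3443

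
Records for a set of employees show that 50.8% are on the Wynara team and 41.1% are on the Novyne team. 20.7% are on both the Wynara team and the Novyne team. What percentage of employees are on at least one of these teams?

71.2%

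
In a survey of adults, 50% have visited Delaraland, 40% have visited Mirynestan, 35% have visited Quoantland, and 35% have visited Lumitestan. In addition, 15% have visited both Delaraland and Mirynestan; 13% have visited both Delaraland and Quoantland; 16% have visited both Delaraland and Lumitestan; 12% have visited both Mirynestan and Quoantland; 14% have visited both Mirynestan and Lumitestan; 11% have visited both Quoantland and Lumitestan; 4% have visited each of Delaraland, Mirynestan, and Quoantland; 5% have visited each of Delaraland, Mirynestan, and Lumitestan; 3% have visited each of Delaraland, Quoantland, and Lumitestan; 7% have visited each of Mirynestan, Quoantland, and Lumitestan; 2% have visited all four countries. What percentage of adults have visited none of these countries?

4%

Inclusion–exclusion gives
P(≥1) = 50 + 40 + 35 + 35 − 15 − 13 − 16 − 12 − 14 − 11 + 4 + 5 + 3 + 7 − 2 = 96%
P(none) = 100% − 96% = 4%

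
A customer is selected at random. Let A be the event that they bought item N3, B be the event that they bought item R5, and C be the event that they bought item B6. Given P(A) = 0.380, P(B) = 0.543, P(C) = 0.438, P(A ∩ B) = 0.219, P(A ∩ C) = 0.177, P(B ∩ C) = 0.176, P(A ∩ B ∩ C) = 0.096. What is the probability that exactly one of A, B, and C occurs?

By inclusion–exclusion (exactly-one form):
P(exactly one) = 0.380 + 0.543 + 0.438 − 2·0.219 − 2·0.177 − 2·0.176 + 3·0.096 = 0.505

0.505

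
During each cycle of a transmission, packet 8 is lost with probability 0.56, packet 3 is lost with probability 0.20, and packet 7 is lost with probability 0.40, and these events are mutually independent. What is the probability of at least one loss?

Independence gives P(none) = ∏(1 − pᵢ).
P(none) = (1 − 0.56) × (1 − 0.20) × (1 − 0.40) = 0.44 × 0.80 × 0.60 = 0.2112
P(at least one) = 1 − 0.2112 = 0.7888

0.7888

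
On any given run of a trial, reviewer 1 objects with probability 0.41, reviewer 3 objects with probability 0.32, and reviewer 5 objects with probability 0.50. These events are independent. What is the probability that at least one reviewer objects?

0.7994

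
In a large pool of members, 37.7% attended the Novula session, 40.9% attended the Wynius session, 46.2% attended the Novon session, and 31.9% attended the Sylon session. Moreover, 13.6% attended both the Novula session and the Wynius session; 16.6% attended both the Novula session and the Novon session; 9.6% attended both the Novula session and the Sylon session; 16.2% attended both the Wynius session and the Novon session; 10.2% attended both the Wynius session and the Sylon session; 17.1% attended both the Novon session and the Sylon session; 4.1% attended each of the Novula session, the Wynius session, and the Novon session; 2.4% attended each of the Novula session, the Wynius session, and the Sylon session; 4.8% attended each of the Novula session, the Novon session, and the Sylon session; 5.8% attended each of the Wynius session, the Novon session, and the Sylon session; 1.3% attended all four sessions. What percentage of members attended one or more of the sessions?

89.2%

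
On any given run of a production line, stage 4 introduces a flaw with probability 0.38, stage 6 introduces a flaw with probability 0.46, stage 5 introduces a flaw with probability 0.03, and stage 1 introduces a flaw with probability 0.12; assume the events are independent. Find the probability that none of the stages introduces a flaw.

0.28578528

P(none) = (1 − 0.38) × (1 − 0.46) × (1 − 0.03) × (1 − 0.12) = 0.62 × 0.54 × 0.97 × 0.88 = 0.28578528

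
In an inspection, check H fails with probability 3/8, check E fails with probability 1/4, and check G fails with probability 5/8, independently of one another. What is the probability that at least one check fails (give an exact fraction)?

P(none) = (1 − 3/8) × (1 − 1/4) × (1 − 5/8) = 5/8 × 3/4 × 3/8 = 45/256
P(at least one) = 1 − 45/256 = 211/256

211/256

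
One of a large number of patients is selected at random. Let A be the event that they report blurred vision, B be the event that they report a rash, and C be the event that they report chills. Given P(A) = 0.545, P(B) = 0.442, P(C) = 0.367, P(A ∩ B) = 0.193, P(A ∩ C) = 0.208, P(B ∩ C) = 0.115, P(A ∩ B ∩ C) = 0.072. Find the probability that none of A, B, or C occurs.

By inclusion–exclusion:
P(A ∪ B ∪ C) = 0.545 + 0.442 + 0.367 − 0.193 − 0.208 − 0.115 + 0.072 = 0.910
P(none) = 1 − 0.910 = 0.090

0.090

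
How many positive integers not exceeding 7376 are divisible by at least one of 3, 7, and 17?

3408

2458 + 1053 + 433 − 351 − 144 − 61 + 20 = 3408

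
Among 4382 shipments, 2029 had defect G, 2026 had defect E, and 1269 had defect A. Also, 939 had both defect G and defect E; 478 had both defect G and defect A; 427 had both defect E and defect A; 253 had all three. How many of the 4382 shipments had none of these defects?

|union| = 2029 + 2026 + 1269 − 939 − 478 − 427 + 253 = 3733
None: 4382 − 3733 = 649

649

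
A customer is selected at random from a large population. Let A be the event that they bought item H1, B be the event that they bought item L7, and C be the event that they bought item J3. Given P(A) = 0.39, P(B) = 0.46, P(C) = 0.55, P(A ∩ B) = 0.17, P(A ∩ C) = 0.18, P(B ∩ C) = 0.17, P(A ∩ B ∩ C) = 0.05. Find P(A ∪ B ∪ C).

P(A ∪ B ∪ C) = 0.39 + 0.46 + 0.55 − 0.17 − 0.18 − 0.17 + 0.05 = 0.93

0.93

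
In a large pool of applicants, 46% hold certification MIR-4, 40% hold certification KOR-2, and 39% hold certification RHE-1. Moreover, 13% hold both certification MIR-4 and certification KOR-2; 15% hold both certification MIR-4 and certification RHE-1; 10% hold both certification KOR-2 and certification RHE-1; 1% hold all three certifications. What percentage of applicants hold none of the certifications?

By inclusion–exclusion:
P(at least one) = 46 + 40 + 39 − 13 − 15 − 10 + 1 = 88%
P(none) = 100% − 88% = 12%

12%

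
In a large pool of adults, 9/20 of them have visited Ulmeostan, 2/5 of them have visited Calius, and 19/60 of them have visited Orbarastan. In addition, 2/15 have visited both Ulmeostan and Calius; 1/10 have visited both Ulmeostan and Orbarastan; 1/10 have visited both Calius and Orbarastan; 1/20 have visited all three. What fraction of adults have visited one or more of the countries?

53/60

P(at least one) = 9/20 + 2/5 + 19/60 − 2/15 − 1/10 − 1/10 + 1/20 = 53/60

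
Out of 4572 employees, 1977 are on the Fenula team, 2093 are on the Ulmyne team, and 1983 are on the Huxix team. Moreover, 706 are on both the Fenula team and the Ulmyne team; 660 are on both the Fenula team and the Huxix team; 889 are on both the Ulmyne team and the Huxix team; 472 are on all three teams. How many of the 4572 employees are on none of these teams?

N(≥1) = 1977 + 2093 + 1983 − 706 − 660 − 889 + 472 = 4270
None: 4572 − 4270 = 302

302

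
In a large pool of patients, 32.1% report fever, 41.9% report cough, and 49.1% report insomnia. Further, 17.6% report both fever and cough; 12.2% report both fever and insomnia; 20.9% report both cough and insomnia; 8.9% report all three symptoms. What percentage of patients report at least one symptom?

81.3%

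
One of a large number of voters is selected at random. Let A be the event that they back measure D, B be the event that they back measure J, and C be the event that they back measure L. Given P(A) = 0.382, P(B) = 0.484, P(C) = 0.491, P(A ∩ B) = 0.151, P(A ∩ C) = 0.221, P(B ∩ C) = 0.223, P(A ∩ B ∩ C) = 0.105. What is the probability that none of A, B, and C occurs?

Using inclusion–exclusion:
P(A ∪ B ∪ C) = 0.382 + 0.484 + 0.491 − 0.151 − 0.221 − 0.223 + 0.105 = 0.867
P(none) = 1 − 0.867 = 0.133

0.133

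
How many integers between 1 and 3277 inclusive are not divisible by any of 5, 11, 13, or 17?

2071

655 + 297 + 252 + 192 − 59 − 50 − 38 − 22 − 17 − 14 + 4 + 3 + 2 + 1 − 0 = 1206
3277 − 1206 = 2071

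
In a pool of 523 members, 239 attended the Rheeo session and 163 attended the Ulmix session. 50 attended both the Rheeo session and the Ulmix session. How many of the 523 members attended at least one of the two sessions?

N(≥1) = 239 + 163 − 50 = 352

352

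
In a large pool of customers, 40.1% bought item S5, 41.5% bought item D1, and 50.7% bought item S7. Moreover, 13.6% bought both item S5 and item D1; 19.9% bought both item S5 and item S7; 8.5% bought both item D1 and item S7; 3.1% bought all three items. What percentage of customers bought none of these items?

6.6%

By inclusion-exclusion,
P(union) = 40.1 + 41.5 + 50.7 − 13.6 − 19.9 − 8.5 + 3.1 = 93.4%
P(none) = 100% − 93.4% = 6.6%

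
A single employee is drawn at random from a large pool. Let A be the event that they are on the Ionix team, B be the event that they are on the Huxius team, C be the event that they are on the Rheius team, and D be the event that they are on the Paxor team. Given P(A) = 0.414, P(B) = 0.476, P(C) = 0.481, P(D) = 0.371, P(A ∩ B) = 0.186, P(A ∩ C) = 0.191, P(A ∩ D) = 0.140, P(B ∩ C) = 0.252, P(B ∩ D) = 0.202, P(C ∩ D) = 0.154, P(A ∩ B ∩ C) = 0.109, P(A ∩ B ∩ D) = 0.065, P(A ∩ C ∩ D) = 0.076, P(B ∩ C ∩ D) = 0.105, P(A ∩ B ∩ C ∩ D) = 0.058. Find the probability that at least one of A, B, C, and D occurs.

0.914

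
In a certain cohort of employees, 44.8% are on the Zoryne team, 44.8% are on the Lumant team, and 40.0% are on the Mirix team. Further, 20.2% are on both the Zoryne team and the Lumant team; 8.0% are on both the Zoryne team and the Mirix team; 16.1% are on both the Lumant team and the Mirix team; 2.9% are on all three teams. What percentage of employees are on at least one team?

88.2%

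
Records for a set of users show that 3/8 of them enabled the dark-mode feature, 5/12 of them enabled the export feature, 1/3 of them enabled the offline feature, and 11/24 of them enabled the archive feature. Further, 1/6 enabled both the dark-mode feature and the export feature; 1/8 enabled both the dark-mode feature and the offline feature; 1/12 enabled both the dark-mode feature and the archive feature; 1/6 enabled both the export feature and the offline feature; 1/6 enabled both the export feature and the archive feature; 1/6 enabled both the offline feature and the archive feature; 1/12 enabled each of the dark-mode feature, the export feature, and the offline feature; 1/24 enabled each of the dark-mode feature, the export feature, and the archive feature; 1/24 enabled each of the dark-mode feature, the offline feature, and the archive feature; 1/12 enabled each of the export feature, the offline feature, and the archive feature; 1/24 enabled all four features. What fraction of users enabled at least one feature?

11/12

P(union) = 3/8 + 5/12 + 1/3 + 11/24 − 1/6 − 1/8 − 1/12 − 1/6 − 1/6 − 1/6 + 1/12 + 1/24 + 1/24 + 1/12 − 1/24 = 11/12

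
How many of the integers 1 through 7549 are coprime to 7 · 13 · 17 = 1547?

Inclusion–exclusion gives
floor(7549/7) + floor(7549/13) + floor(7549/17) − floor(7549/91) − floor(7549/119) − floor(7549/221) + floor(7549/1547) = 1078 + 580 + 444 − 82 − 63 − 34 + 4 = 1927
7549 − 1927 = 5622

5622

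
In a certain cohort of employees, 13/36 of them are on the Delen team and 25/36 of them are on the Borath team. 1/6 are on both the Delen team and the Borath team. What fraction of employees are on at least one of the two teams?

8/9

P(at least one) = 13/36 + 25/36 − 1/6 = 8/9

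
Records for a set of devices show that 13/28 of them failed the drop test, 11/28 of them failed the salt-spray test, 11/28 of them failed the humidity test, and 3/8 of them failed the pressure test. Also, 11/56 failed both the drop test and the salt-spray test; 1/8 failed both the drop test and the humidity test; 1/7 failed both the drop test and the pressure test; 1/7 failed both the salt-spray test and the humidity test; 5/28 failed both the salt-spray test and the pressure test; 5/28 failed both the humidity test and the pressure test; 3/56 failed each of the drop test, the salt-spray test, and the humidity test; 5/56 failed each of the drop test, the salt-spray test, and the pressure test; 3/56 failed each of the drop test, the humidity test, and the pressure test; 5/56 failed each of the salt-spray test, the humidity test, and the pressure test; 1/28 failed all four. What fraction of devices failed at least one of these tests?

51/56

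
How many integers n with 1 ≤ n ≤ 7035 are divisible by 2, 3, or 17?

⌊7035/2⌋ + ⌊7035/3⌋ + ⌊7035/17⌋ − ⌊7035/6⌋ − ⌊7035/34⌋ − ⌊7035/51⌋ + ⌊7035/102⌋ = 3517 + 2345 + 413 − 1172 − 206 − 137 + 68 = 4828

4828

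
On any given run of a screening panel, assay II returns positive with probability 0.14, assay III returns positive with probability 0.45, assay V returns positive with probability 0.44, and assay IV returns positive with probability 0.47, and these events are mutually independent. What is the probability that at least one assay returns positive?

0.8596136

P(none) = (1 − 0.14) × (1 − 0.45) × (1 − 0.44) × (1 − 0.47) = 0.86 × 0.55 × 0.56 × 0.53 = 0.1403864
P(at least one) = 1 − 0.1403864 = 0.8596136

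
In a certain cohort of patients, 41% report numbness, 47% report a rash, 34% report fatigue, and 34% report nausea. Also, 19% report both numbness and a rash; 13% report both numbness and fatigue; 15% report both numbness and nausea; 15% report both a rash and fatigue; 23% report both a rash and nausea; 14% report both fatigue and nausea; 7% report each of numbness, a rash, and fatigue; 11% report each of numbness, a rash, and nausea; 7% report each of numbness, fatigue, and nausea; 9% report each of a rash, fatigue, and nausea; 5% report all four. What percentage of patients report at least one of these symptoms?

P(union) = 41 + 47 + 34 + 34 − 19 − 13 − 15 − 15 − 23 − 14 + 7 + 11 + 7 + 9 − 5 = 86%

86%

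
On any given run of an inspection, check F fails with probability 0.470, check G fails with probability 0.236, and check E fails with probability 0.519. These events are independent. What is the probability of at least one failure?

P(none) = (1 − 0.470) × (1 − 0.236) × (1 − 0.519) = 0.530 × 0.764 × 0.481 = 0.19476652
P(at least one) = 1 − 0.19476652 = 0.80523348

0.80523348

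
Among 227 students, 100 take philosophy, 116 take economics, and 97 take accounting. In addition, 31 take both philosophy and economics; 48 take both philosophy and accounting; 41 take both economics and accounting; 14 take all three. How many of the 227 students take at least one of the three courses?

207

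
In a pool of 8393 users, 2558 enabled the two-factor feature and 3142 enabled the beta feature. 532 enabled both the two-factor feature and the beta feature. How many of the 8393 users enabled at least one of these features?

By inclusion–exclusion:
|at least one| = 2558 + 3142 − 532 = 5168

5168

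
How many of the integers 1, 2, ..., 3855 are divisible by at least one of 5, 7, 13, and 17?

1557

Apply inclusion-exclusion:
⌊3855/5⌋ + ⌊3855/7⌋ + ⌊3855/13⌋ + ⌊3855/17⌋ − ⌊3855/35⌋ − ⌊3855/65⌋ − ⌊3855/85⌋ − ⌊3855/91⌋ − ⌊3855/119⌋ − ⌊3855/221⌋ + ⌊3855/455⌋ + ⌊3855/595⌋ + ⌊3855/1105⌋ + ⌊3855/1547⌋ − ⌊3855/7735⌋ = 771 + 550 + 296 + 226 − 110 − 59 − 45 − 42 − 32 − 17 + 8 + 6 + 3 + 2 − 0 = 1557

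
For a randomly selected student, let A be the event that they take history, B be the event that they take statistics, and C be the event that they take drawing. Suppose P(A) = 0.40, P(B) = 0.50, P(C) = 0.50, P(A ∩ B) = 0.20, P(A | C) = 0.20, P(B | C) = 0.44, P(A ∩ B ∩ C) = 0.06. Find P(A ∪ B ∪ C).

0.94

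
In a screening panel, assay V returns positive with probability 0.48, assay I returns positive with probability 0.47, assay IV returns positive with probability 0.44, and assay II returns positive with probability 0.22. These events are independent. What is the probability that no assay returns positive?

0.12038208

P(none) = (1 − 0.48) × (1 − 0.47) × (1 − 0.44) × (1 − 0.22) = 0.52 × 0.53 × 0.56 × 0.78 = 0.12038208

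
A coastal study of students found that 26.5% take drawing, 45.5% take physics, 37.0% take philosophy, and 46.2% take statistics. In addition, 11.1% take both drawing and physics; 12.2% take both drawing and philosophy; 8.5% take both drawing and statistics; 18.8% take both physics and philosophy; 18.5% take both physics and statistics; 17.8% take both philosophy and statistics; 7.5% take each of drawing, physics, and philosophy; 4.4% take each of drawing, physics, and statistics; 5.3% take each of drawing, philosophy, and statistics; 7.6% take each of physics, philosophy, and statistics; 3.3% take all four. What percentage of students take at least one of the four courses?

89.8%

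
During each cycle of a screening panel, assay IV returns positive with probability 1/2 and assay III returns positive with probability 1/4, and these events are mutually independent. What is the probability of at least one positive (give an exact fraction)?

5/8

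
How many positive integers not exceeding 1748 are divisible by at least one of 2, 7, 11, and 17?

1107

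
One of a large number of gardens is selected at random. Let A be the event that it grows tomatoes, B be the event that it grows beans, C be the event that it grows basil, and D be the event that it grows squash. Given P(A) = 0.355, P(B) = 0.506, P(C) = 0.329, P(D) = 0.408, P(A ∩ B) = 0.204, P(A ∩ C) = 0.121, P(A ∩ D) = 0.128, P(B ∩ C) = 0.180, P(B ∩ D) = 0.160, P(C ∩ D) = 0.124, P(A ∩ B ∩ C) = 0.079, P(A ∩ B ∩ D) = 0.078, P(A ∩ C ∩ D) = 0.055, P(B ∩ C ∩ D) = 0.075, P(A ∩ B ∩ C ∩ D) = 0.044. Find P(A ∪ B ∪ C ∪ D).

Inclusion–exclusion gives
P(A ∪ B ∪ C ∪ D) = 0.355 + 0.506 + 0.329 + 0.408 − 0.204 − 0.121 − 0.128 − 0.180 − 0.160 − 0.124 + 0.079 + 0.078 + 0.055 + 0.075 − 0.044 = 0.924

0.924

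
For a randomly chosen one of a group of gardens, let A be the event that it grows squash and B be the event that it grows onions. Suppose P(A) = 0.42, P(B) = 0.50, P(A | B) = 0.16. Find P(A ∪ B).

P(A ∩ B) = P(B)·P(A|B) = 0.50 × 0.16 = 0.08
Using inclusion–exclusion:
P(A ∪ B) = 0.42 + 0.50 − 0.08 = 0.84

0.84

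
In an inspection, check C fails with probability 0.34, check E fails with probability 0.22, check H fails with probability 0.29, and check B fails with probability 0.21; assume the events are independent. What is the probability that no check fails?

Since the events are independent, P(none) is the product of the individual non-occurrence probabilities.
P(none) = (1 − 0.34) × (1 − 0.22) × (1 − 0.29) × (1 − 0.21) = 0.66 × 0.78 × 0.71 × 0.79 = 0.28875132

0.28875132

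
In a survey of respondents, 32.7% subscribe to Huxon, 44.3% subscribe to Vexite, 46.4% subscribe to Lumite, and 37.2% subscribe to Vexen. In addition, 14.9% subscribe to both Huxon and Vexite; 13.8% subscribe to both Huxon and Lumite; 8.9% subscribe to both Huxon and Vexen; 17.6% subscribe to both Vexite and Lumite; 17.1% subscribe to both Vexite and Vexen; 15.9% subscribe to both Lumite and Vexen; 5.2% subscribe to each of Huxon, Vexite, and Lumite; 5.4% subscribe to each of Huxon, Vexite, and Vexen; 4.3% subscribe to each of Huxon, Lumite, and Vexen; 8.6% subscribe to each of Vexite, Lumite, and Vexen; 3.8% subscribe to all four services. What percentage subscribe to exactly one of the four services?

By inclusion–exclusion (exactly-one form):
P(exactly one) = 32.7 + 44.3 + 46.4 + 37.2 − 2·14.9 − 2·13.8 − 2·8.9 − 2·17.6 − 2·17.1 − 2·15.9 + 3·5.2 + 3·5.4 + 3·4.3 + 3·8.6 − 4·3.8 = 39.5%

39.5%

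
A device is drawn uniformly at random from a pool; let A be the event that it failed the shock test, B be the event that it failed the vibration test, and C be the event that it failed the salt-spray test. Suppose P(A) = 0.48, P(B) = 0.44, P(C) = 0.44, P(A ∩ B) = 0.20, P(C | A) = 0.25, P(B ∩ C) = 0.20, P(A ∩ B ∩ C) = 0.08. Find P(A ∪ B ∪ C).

0.92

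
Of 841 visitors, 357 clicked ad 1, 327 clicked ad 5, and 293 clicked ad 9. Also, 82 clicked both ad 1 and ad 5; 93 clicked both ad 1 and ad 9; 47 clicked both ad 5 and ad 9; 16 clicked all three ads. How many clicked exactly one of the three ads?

581

|exactly one| = 357 + 327 + 293 − 2·82 − 2·93 − 2·47 + 3·16 = 581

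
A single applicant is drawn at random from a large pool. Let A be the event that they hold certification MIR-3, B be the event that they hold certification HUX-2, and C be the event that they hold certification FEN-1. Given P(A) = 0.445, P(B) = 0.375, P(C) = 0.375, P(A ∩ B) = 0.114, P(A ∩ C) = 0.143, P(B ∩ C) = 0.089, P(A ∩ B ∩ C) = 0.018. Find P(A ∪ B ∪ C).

P(A ∪ B ∪ C) = 0.445 + 0.375 + 0.375 − 0.114 − 0.143 − 0.089 + 0.018 = 0.867

0.867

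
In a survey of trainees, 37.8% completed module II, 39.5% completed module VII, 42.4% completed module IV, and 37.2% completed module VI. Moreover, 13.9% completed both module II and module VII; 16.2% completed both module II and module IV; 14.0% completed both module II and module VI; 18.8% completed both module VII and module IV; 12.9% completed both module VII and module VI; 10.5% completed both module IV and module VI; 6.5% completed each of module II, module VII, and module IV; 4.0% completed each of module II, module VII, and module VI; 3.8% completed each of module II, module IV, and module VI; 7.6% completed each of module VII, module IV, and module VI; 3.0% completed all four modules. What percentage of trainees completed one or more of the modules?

89.5%

Using inclusion–exclusion:
P(≥1) = 37.8 + 39.5 + 42.4 + 37.2 − 13.9 − 16.2 − 14.0 − 18.8 − 12.9 − 10.5 + 6.5 + 4.0 + 3.8 + 7.6 − 3.0 = 89.5%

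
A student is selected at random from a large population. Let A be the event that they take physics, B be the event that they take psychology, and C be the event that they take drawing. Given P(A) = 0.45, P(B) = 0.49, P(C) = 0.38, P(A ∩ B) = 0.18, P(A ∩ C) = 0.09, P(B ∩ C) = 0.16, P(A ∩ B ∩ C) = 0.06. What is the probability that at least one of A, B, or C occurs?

0.95

Apply inclusion-exclusion:
P(A ∪ B ∪ C) = 0.45 + 0.49 + 0.38 − 0.18 − 0.09 − 0.16 + 0.06 = 0.95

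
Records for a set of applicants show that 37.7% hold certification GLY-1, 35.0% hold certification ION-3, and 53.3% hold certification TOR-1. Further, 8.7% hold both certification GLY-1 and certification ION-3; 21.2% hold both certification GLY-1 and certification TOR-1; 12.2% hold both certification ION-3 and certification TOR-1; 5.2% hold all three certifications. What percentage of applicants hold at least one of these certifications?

89.1%

By inclusion-exclusion,
P(at least one) = 37.7 + 35.0 + 53.3 − 8.7 − 21.2 − 12.2 + 5.2 = 89.1%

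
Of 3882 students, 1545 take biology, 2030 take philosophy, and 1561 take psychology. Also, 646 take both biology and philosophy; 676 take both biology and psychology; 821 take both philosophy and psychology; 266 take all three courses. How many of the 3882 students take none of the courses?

By inclusion–exclusion:
|union| = 1545 + 2030 + 1561 − 646 − 676 − 821 + 266 = 3259
None: 3882 − 3259 = 623

623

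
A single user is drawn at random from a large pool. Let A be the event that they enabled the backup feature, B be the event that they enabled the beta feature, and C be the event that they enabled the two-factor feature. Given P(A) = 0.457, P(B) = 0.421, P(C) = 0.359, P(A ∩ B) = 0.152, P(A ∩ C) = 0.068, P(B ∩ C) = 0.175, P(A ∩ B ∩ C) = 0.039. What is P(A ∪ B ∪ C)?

P(A ∪ B ∪ C) = 0.457 + 0.421 + 0.359 − 0.152 − 0.068 − 0.175 + 0.039 = 0.881

0.881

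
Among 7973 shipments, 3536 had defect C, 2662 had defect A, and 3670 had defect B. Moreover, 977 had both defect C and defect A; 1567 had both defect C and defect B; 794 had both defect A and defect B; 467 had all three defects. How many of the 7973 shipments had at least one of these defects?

Apply inclusion-exclusion:
N(≥1) = 3536 + 2662 + 3670 − 977 − 1567 − 794 + 467 = 6997

6997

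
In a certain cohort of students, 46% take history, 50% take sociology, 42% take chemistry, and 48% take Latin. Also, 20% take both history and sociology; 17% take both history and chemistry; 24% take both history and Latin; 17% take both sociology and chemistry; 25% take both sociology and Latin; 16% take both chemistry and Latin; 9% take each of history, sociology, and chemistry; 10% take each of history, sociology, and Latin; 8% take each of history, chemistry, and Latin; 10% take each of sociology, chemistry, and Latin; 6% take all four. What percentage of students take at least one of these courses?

98%

Inclusion–exclusion gives
P(union) = 46 + 50 + 42 + 48 − 20 − 17 − 24 − 17 − 25 − 16 + 9 + 10 + 8 + 10 − 6 = 98%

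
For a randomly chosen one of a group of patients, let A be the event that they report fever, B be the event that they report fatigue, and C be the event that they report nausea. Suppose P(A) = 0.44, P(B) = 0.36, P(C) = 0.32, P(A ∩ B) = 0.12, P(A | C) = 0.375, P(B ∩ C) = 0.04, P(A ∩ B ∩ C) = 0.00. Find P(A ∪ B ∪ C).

0.84

P(A ∩ C) = P(C)·P(A|C) = 0.32 × 0.375 = 0.12
By inclusion-exclusion,
P(A ∪ B ∪ C) = 0.44 + 0.36 + 0.32 − 0.12 − 0.12 − 0.04 + 0.00 = 0.84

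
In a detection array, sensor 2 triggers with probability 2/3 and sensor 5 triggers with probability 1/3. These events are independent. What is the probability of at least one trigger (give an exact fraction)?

7/9

P(none) = (1 − 2/3) × (1 − 1/3) = 1/3 × 2/3 = 2/9
P(at least one) = 1 − 2/9 = 7/9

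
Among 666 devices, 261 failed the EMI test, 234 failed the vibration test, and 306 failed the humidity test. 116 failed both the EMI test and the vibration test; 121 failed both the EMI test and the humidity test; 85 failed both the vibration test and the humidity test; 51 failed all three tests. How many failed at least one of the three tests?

530

Inclusion–exclusion gives
|at least one| = 261 + 234 + 306 − 116 − 121 − 85 + 51 = 530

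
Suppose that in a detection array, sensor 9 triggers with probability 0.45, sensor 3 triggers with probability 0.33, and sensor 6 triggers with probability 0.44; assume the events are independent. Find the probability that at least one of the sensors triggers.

0.79364

P(none) = (1 − 0.45) × (1 − 0.33) × (1 − 0.44) = 0.55 × 0.67 × 0.56 = 0.20636
P(at least one) = 1 − 0.20636 = 0.79364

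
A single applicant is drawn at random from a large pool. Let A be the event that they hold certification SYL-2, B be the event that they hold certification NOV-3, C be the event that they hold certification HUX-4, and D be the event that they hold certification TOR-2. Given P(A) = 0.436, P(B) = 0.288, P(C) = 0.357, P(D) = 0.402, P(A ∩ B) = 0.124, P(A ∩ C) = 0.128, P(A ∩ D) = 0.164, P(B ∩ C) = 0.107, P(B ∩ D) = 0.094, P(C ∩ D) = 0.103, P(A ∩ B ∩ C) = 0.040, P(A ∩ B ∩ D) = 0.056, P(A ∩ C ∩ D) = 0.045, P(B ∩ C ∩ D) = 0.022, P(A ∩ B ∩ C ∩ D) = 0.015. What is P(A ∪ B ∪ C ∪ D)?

Inclusion–exclusion gives
P(A ∪ B ∪ C ∪ D) = 0.436 + 0.288 + 0.357 + 0.402 − 0.124 − 0.128 − 0.164 − 0.107 − 0.094 − 0.103 + 0.040 + 0.056 + 0.045 + 0.022 − 0.015 = 0.911

0.911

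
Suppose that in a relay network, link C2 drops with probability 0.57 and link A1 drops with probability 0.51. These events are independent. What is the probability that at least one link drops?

Independence gives P(none) = ∏(1 − pᵢ).
P(none) = (1 − 0.57) × (1 − 0.51) = 0.43 × 0.49 = 0.2107
P(at least one) = 1 − 0.2107 = 0.7893

0.7893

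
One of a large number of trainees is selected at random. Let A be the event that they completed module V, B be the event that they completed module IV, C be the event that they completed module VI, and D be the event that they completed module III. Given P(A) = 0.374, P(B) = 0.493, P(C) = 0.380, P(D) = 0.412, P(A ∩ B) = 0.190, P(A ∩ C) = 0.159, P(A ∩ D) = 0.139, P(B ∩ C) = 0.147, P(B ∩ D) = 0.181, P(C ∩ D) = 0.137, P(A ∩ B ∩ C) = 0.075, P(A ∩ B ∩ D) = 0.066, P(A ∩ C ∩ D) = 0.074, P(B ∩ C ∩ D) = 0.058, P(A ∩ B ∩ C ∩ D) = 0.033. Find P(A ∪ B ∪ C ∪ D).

0.946

Inclusion–exclusion gives
P(A ∪ B ∪ C ∪ D) = 0.374 + 0.493 + 0.380 + 0.412 − 0.190 − 0.159 − 0.139 − 0.147 − 0.181 − 0.137 + 0.075 + 0.066 + 0.074 + 0.058 − 0.033 = 0.946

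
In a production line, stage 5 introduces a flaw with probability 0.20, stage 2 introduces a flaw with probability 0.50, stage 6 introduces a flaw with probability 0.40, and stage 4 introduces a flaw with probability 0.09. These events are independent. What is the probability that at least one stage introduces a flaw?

P(none) = (1 − 0.20) × (1 − 0.50) × (1 − 0.40) × (1 − 0.09) = 0.80 × 0.50 × 0.60 × 0.91 = 0.2184
P(at least one) = 1 − 0.2184 = 0.7816

0.7816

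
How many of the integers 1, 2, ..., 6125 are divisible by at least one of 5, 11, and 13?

2013

By inclusion–exclusion:
1225 + 556 + 471 − 111 − 94 − 42 + 8 = 2013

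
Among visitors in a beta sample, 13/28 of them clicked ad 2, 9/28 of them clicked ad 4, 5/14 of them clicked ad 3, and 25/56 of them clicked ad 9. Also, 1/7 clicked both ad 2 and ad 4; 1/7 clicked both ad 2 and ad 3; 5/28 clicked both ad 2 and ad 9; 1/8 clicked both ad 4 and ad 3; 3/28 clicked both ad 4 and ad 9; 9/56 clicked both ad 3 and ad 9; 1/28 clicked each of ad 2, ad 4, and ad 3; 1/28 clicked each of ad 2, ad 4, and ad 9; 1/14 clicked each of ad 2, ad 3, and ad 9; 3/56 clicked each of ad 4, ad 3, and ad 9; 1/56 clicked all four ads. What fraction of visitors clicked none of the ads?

Inclusion–exclusion gives
P(at least one) = 13/28 + 9/28 + 5/14 + 25/56 − 1/7 − 1/7 − 5/28 − 1/8 − 3/28 − 9/56 + 1/28 + 1/28 + 1/14 + 3/56 − 1/56 = 51/56
P(none) = 1 − 51/56 = 5/56

5/56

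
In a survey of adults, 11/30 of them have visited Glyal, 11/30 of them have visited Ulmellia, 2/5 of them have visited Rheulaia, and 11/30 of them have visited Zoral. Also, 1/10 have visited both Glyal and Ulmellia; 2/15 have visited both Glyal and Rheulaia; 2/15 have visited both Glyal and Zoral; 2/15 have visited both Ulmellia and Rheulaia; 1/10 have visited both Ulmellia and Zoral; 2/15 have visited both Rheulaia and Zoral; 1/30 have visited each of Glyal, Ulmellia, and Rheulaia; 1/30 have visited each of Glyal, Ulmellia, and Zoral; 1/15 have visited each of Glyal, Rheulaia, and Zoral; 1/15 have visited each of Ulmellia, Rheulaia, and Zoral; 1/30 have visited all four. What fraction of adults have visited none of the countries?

Using inclusion–exclusion:
P(≥1) = 11/30 + 11/30 + 2/5 + 11/30 − 1/10 − 2/15 − 2/15 − 2/15 − 1/10 − 2/15 + 1/30 + 1/30 + 1/15 + 1/15 − 1/30 = 14/15
P(none) = 1 − 14/15 = 1/15

1/15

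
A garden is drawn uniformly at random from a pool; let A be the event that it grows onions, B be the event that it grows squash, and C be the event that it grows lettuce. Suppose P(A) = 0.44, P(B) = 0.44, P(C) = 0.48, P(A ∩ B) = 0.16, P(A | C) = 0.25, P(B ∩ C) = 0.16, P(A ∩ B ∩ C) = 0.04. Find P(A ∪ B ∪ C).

P(A ∩ C) = P(C)·P(A|C) = 0.48 × 0.25 = 0.12
P(A ∪ B ∪ C) = 0.44 + 0.44 + 0.48 − 0.16 − 0.12 − 0.16 + 0.04 = 0.96

0.96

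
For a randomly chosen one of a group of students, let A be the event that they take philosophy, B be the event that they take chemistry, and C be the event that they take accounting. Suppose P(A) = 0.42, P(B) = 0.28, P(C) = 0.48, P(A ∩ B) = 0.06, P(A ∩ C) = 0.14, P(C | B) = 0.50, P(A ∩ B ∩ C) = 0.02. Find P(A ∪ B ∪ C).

0.86

P(B ∩ C) = P(B)·P(C|B) = 0.28 × 0.50 = 0.14
P(A ∪ B ∪ C) = 0.42 + 0.28 + 0.48 − 0.06 − 0.14 − 0.14 + 0.02 = 0.86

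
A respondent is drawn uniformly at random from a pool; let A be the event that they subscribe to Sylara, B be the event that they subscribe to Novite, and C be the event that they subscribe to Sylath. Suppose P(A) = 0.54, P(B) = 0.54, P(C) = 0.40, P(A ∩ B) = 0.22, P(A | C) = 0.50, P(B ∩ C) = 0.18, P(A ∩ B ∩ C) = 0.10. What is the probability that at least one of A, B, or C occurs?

0.98

P(A ∩ C) = P(C)·P(A|C) = 0.40 × 0.50 = 0.20
Using inclusion–exclusion:
P(A ∪ B ∪ C) = 0.54 + 0.54 + 0.40 − 0.22 − 0.20 − 0.18 + 0.10 = 0.98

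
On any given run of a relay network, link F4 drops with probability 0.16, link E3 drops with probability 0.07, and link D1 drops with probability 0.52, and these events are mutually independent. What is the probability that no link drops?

0.374976

Independence gives P(none) = ∏(1 − pᵢ).
P(none) = (1 − 0.16) × (1 − 0.07) × (1 − 0.52) = 0.84 × 0.93 × 0.48 = 0.374976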